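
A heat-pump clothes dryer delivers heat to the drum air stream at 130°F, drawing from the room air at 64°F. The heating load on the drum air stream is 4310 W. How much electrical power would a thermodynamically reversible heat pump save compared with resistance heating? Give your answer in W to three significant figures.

3830 W

In absolute terms T_C = 290.93 K and T_H = 327.59 K, so ΔT = 36.67 K.
COP_Carnot = T_H/ΔT = 327.59/36.67 = 8.934.
Resistance heating needs Ẇ_res = Q̇_H = 4310 W; the reversible heat pump needs only Ẇ_hp = Q̇_H/COP = 482.4 W.
Saving = 4310 − 482.4 = 3828 W.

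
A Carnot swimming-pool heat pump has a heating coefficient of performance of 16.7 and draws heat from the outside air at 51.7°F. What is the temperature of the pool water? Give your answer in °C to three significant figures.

29.0 °C

COP_HP = T_H/(T_H − T_C) rearranges to T_H = COP·T_C/(COP − 1).
With T_C = 284.09 K, T_H = 16.7 × 284.09/15.70 = 302.19 K.
Converting, 302.19 K = 29.04°C.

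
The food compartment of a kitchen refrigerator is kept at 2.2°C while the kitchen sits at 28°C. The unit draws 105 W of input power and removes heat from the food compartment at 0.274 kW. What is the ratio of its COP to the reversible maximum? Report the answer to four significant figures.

Converting, Q̇_C = 0.2740 kW = 274.0 W, so COP_actual = Q̇_C/Ẇ = 274.0/105.0 = 2.610.
In absolute terms T_C = 275.35 K and T_H = 301.15 K, so ΔT = 25.80 K.
COP_Carnot = T_C/ΔT = 275.35/25.80 = 10.67.
η_II = COP_actual/COP_Carnot = 2.610/10.67 = 0.2445.

0.2445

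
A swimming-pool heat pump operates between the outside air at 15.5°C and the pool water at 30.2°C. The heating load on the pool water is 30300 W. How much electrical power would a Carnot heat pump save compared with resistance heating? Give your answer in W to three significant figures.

In absolute terms T_C = 288.65 K and T_H = 303.35 K, so ΔT = 14.70 K.
COP_Carnot = T_H/ΔT = 303.35/14.70 = 20.64.
Resistance heating needs Ẇ_res = Q̇_H = 30300 W; the reversible heat pump needs only Ẇ_hp = Q̇_H/COP = 1468 W.
Saving = 30300 − 1468 = 28830 W.

28800 W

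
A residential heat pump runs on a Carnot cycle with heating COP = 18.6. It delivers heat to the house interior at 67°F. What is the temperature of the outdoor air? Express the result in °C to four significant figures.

COP_HP = T_H/(T_H − T_C) gives T_H − T_C = T_H/COP.
With T_H = 292.59 K, T_C = 292.59 × (1 − 1/18.6) = 276.86 K.
Converting, 276.86 K = 3.71°C.

3.714 °C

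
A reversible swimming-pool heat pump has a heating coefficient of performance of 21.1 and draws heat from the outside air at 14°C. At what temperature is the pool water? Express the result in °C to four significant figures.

28.29 °C

COP_HP = T_H/(T_H − T_C) rearranges to T_H = COP·T_C/(COP − 1).
With T_C = 287.15 K, T_H = 21.1 × 287.15/20.10 = 301.44 K.
Converting, 301.44 K = 28.29°C.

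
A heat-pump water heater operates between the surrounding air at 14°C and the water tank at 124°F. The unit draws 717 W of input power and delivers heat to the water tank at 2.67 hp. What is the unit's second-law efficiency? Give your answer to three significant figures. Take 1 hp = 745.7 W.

0.318

Converting, Q̇_H = 2.670 hp = 1991 W, so COP_actual = Q̇_H/Ẇ = 1991/717.0 = 2.777.
In absolute terms T_C = 287.15 K and T_H = 324.26 K, so ΔT = 37.11 K.
COP_Carnot = T_H/ΔT = 324.26/37.11 = 8.738.
η_II = COP_actual/COP_Carnot = 2.777/8.738 = 0.3178.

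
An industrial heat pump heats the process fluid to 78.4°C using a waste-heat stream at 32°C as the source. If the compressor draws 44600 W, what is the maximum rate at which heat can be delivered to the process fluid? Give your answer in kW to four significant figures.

In absolute terms T_C = 305.15 K and T_H = 351.55 K, so ΔT = 46.40 K.
COP_Carnot = T_H/ΔT = 351.55/46.40 = 7.577.
Q̇_max = COP_Carnot × Ẇ = 7.577 × 44600 W = 337900 W = 337.9 kW.

337.9 kW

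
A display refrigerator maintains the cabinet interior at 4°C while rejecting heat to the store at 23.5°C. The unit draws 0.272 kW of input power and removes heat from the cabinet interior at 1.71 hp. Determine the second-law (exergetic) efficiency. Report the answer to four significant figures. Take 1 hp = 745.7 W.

0.3298

Converting, Q̇_C = 1.710 hp = 1.275 kW, so COP_actual = Q̇_C/Ẇ = 1.275/0.2720 = 4.688.
In absolute terms T_C = 277.15 K and T_H = 296.65 K, so ΔT = 19.50 K.
COP_Carnot = T_C/ΔT = 277.15/19.50 = 14.21.
η_II = COP_actual/COP_Carnot = 4.688/14.21 = 0.3298.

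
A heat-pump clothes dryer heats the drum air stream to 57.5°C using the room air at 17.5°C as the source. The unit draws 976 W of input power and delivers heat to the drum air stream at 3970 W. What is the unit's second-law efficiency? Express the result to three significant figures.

COP_actual = Q̇_H/Ẇ = 3970/976.0 = 4.068.
In absolute terms T_C = 290.65 K and T_H = 330.65 K, so ΔT = 40.00 K.
COP_Carnot = T_H/ΔT = 330.65/40.00 = 8.266.
η_II = COP_actual/COP_Carnot = 4.068/8.266 = 0.4921.

0.492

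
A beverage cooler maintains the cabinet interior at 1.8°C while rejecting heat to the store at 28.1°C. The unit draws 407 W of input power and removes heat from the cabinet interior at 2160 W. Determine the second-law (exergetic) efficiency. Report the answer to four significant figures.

COP_actual = Q̇_C/Ẇ = 2160/407.0 = 5.307.
In absolute terms T_C = 274.95 K and T_H = 301.25 K, so ΔT = 26.30 K.
COP_Carnot = T_C/ΔT = 274.95/26.30 = 10.45.
η_II = COP_actual/COP_Carnot = 5.307/10.45 = 0.5076.

0.5076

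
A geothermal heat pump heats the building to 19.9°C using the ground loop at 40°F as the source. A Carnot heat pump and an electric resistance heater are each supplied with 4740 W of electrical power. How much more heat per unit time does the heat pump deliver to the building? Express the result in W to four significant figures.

85130 W

In absolute terms T_C = 277.59 K and T_H = 293.05 K, so ΔT = 15.46 K.
COP_Carnot = T_H/ΔT = 293.05/15.46 = 18.96.
The heat pump delivers Q̇_H = COP × Ẇ = 89870 W; the resistance heater delivers Ẇ = 4740 W.
Extra = (COP − 1)·Ẇ = 85130 W.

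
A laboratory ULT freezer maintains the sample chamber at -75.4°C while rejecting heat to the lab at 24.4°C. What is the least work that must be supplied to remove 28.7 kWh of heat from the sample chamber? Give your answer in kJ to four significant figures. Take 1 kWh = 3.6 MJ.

In absolute terms T_C = 197.75 K and T_H = 297.55 K, so ΔT = 99.80 K.
The reversible limit is COP_R = T_C/ΔT = 1.981, so W_min = Q_C/COP = Q_C·ΔT/T_C.
W_min = 28.70 × 99.80/197.75 = 14.48 kWh = 52140 kJ.

52140 kJ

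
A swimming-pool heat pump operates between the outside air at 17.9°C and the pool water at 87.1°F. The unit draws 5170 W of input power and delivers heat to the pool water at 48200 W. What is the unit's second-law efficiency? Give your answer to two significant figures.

0.39

COP_actual = Q̇_H/Ẇ = 48200/5170 = 9.323.
In absolute terms T_C = 291.05 K and T_H = 303.76 K, so ΔT = 12.71 K.
COP_Carnot = T_H/ΔT = 303.76/12.71 = 23.90.
η_II = COP_actual/COP_Carnot = 9.323/23.90 = 0.3901.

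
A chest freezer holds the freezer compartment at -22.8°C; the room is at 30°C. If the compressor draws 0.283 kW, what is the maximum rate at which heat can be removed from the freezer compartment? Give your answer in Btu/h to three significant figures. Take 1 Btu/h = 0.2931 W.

In absolute terms T_C = 250.35 K and T_H = 303.15 K, so ΔT = 52.80 K.
COP_Carnot = T_C/ΔT = 250.35/52.80 = 4.741.
Q̇_max = COP_Carnot × Ẇ = 4.741 × 0.2830 kW = 1.342 kW = 4578 Btu/h.

4580 Btu/h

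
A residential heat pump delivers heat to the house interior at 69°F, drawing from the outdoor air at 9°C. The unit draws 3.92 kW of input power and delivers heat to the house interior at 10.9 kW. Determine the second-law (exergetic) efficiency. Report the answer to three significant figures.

COP_actual = Q̇_H/Ẇ = 10.90/3.920 = 2.781.
In absolute terms T_C = 282.15 K and T_H = 293.71 K, so ΔT = 11.56 K.
COP_Carnot = T_H/ΔT = 293.71/11.56 = 25.42.
η_II = COP_actual/COP_Carnot = 2.781/25.42 = 0.1094.

0.109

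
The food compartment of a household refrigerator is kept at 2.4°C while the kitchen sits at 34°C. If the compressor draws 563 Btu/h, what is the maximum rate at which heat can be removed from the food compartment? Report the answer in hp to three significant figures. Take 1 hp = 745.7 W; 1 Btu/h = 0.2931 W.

In absolute terms T_C = 275.55 K and T_H = 307.15 K, so ΔT = 31.60 K.
COP_Carnot = T_C/ΔT = 275.55/31.60 = 8.720.
Q̇_max = COP_Carnot × Ẇ = 8.720 × 563.0 Btu/h = 4909 Btu/h = 1.930 hp.

1.93 hp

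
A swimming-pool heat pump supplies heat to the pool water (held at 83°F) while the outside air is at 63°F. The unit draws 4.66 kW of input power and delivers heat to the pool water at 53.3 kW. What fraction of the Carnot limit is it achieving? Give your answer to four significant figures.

0.4215

COP_actual = Q̇_H/Ẇ = 53.30/4.660 = 11.44.
In absolute terms T_C = 290.37 K and T_H = 301.48 K, so ΔT = 11.11 K.
COP_Carnot = T_H/ΔT = 301.48/11.11 = 27.13.
η_II = COP_actual/COP_Carnot = 11.44/27.13 = 0.4215.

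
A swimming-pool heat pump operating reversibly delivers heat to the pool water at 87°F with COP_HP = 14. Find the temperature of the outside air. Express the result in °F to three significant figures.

48.0 °F

COP_HP = T_H/(T_H − T_C) gives T_H − T_C = T_H/COP.
With T_H = 303.71 K, T_C = 303.71 × (1 − 1/14) = 282.01 K.
Converting, 282.01 K = 47.95°F.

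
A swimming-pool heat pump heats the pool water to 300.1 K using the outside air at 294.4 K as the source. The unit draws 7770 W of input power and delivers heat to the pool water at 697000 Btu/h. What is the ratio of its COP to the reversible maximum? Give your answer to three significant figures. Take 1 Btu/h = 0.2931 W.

0.499

Converting, Q̇_H = 697000 Btu/h = 204300 W, so COP_actual = Q̇_H/Ẇ = 204300/7770 = 26.29.
The reservoir spacing is ΔT = 300.1 − 294.4 = 5.700 K.
COP_Carnot = T_H/ΔT = 300.10/5.700 = 52.65.
η_II = COP_actual/COP_Carnot = 26.29/52.65 = 0.4994.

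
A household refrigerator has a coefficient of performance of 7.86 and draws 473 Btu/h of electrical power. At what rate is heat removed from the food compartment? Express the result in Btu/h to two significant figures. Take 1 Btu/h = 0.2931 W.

3700 Btu/h

Q̇_C = COP × Ẇ = 7.86 × 473.0 = 3718 Btu/h.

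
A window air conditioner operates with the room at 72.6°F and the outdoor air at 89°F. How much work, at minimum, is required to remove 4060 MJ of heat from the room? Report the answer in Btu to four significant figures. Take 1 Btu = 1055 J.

In absolute terms T_C = 295.71 K and T_H = 304.82 K, so ΔT = 9.111 K.
The reversible limit is COP_R = T_C/ΔT = 32.46, so W_min = Q_C/COP = Q_C·ΔT/T_C.
W_min = 4060 × 9.111/295.71 = 125.1 MJ = 118600 Btu.

118600 Btu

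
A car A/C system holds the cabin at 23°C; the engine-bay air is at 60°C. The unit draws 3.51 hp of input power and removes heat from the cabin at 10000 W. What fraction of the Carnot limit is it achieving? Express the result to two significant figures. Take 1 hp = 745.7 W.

0.48

Converting, Q̇_C = 10000 W = 13.41 hp, so COP_actual = Q̇_C/Ẇ = 13.41/3.510 = 3.821.
In absolute terms T_C = 296.15 K and T_H = 333.15 K, so ΔT = 37.00 K.
COP_Carnot = T_C/ΔT = 296.15/37.00 = 8.004.
η_II = COP_actual/COP_Carnot = 3.821/8.004 = 0.4773.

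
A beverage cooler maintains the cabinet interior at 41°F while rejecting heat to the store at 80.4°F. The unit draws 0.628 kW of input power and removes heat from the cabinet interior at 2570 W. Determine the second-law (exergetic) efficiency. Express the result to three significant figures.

0.322

Converting, Q̇_C = 2570 W = 2.570 kW, so COP_actual = Q̇_C/Ẇ = 2.570/0.6280 = 4.092.
In absolute terms T_C = 278.15 K and T_H = 300.04 K, so ΔT = 21.89 K.
COP_Carnot = T_C/ΔT = 278.15/21.89 = 12.71.
η_II = COP_actual/COP_Carnot = 4.092/12.71 = 0.3220.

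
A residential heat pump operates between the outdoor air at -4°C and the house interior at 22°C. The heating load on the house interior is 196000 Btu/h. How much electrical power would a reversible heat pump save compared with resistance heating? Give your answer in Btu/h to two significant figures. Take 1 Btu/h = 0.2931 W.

In absolute terms T_C = 269.15 K and T_H = 295.15 K, so ΔT = 26.00 K.
COP_Carnot = T_H/ΔT = 295.15/26.00 = 11.35.
Resistance heating needs Ẇ_res = Q̇_H = 196000 Btu/h; the reversible heat pump needs only Ẇ_hp = Q̇_H/COP = 17270 Btu/h.
Saving = 196000 − 17270 = 178700 Btu/h.

180000 Btu/h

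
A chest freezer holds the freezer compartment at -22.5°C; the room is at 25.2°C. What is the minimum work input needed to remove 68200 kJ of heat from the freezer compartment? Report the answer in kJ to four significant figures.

12980 kJ

In absolute terms T_C = 250.65 K and T_H = 298.35 K, so ΔT = 47.70 K.
The reversible limit is COP_R = T_C/ΔT = 5.255, so W_min = Q_C/COP = Q_C·ΔT/T_C.
W_min = 68200 × 47.70/250.65 = 12980 kJ.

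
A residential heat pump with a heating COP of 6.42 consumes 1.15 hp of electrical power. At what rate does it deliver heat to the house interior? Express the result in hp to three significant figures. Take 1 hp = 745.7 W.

Q̇_H = COP_HP × Ẇ = 6.42 × 1.150 = 7.383 hp.

7.38 hp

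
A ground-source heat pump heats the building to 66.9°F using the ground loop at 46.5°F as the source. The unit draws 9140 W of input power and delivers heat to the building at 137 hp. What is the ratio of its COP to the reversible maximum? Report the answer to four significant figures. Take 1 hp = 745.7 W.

0.4330

Converting, Q̇_H = 137.0 hp = 102200 W, so COP_actual = Q̇_H/Ẇ = 102200/9140 = 11.18.
In absolute terms T_C = 281.21 K and T_H = 292.54 K, so ΔT = 11.33 K.
COP_Carnot = T_H/ΔT = 292.54/11.33 = 25.81.
η_II = COP_actual/COP_Carnot = 11.18/25.81 = 0.4330.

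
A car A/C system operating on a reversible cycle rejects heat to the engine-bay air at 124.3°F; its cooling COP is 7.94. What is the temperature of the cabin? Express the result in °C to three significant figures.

For a Carnot refrigerator COP_R = T_C/(T_H − T_C), so T_C = COP·T_H/(1 + COP).
With T_H = 324.43 K, T_C = 7.94 × 324.43/8.940 = 288.14 K.
Converting, 288.14 K = 14.99°C.

15.0 °C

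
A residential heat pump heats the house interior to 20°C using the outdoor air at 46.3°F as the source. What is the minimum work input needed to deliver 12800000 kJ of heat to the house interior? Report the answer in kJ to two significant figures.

530000 kJ

In absolute terms T_C = 281.09 K and T_H = 293.15 K, so ΔT = 12.06 K.
The reversible limit is COP_HP = T_H/ΔT = 24.32, so W_min = Q_H/COP = Q_H·ΔT/T_H.
W_min = 12800000 × 12.06/293.15 = 526400 kJ.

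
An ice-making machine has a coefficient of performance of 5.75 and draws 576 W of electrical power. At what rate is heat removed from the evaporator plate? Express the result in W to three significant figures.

Q̇_C = COP × Ẇ = 5.75 × 576.0 = 3312 W.

3310 W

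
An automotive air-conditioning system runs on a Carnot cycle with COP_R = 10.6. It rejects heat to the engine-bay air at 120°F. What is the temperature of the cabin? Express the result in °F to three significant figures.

For a Carnot refrigerator COP_R = T_C/(T_H − T_C), so T_C = COP·T_H/(1 + COP).
With T_H = 322.04 K, T_C = 10.6 × 322.04/11.60 = 294.28 K.
Converting, 294.28 K = 70.03°F.

70.0 °F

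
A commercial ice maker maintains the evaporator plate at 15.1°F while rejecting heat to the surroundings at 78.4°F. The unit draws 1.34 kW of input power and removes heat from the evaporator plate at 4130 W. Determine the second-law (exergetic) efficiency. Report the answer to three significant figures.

0.411

Converting, Q̇_C = 4130 W = 4.130 kW, so COP_actual = Q̇_C/Ẇ = 4.130/1.340 = 3.082.
In absolute terms T_C = 263.76 K and T_H = 298.93 K, so ΔT = 35.17 K.
COP_Carnot = T_C/ΔT = 263.76/35.17 = 7.500.
η_II = COP_actual/COP_Carnot = 3.082/7.500 = 0.4109.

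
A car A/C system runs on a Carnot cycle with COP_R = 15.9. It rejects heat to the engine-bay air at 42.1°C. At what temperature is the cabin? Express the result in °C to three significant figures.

23.4 °C

For a Carnot refrigerator COP_R = T_C/(T_H − T_C), so T_C = COP·T_H/(1 + COP).
With T_H = 315.25 K, T_C = 15.9 × 315.25/16.90 = 296.60 K.
Converting, 296.60 K = 23.45°C.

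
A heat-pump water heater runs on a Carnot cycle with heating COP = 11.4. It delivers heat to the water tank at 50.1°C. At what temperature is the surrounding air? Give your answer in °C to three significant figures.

COP_HP = T_H/(T_H − T_C) gives T_H − T_C = T_H/COP.
With T_H = 323.25 K, T_C = 323.25 × (1 − 1/11.4) = 294.89 K.
Converting, 294.89 K = 21.74°C.

21.7 °C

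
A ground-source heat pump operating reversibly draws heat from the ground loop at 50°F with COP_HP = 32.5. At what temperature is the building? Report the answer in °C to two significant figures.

COP_HP = T_H/(T_H − T_C) rearranges to T_H = COP·T_C/(COP − 1).
With T_C = 283.15 K, T_H = 32.5 × 283.15/31.50 = 292.14 K.
Converting, 292.14 K = 18.99°C.

19 °C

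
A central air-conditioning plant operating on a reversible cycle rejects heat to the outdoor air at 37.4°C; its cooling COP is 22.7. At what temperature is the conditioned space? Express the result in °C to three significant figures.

24.3 °C

For a Carnot refrigerator COP_R = T_C/(T_H − T_C), so T_C = COP·T_H/(1 + COP).
With T_H = 310.55 K, T_C = 22.7 × 310.55/23.70 = 297.45 K.
Converting, 297.45 K = 24.30°C.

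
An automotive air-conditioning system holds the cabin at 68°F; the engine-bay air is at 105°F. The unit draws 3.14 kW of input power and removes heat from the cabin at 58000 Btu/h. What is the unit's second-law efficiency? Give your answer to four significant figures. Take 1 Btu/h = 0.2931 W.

Converting, Q̇_C = 58000 Btu/h = 17.00 kW, so COP_actual = Q̇_C/Ẇ = 17.00/3.140 = 5.414.
In absolute terms T_C = 293.15 K and T_H = 313.71 K, so ΔT = 20.56 K.
COP_Carnot = T_C/ΔT = 293.15/20.56 = 14.26.
η_II = COP_actual/COP_Carnot = 5.414/14.26 = 0.3796.

0.3796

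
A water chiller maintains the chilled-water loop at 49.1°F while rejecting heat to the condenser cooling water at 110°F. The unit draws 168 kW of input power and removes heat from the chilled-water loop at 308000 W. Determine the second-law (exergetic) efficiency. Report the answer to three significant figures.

Converting, Q̇_C = 308000 W = 308.0 kW, so COP_actual = Q̇_C/Ẇ = 308.0/168.0 = 1.833.
In absolute terms T_C = 282.65 K and T_H = 316.48 K, so ΔT = 33.83 K.
COP_Carnot = T_C/ΔT = 282.65/33.83 = 8.354.
η_II = COP_actual/COP_Carnot = 1.833/8.354 = 0.2195.

0.219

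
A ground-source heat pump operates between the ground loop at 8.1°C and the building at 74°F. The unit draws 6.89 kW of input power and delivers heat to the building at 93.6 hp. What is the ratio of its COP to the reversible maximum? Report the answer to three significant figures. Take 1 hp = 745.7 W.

Converting, Q̇_H = 93.60 hp = 69.80 kW, so COP_actual = Q̇_H/Ẇ = 69.80/6.890 = 10.13.
In absolute terms T_C = 281.25 K and T_H = 296.48 K, so ΔT = 15.23 K.
COP_Carnot = T_H/ΔT = 296.48/15.23 = 19.46.
η_II = COP_actual/COP_Carnot = 10.13/19.46 = 0.5205.

0.520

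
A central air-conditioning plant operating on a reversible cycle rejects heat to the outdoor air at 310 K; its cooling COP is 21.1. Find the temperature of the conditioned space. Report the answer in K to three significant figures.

296 K

For a Carnot refrigerator COP_R = T_C/(T_H − T_C), so T_C = COP·T_H/(1 + COP).
With T_H = 310.00 K, T_C = 21.1 × 310.00/22.10 = 295.97 K.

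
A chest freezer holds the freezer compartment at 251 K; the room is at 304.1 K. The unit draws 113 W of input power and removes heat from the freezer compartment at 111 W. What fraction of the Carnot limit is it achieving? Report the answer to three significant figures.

COP_actual = Q̇_C/Ẇ = 111.0/113.0 = 0.9823.
The reservoir spacing is ΔT = 304.1 − 251 = 53.10 K.
COP_Carnot = T_C/ΔT = 251.00/53.10 = 4.727.
η_II = COP_actual/COP_Carnot = 0.9823/4.727 = 0.2078.

0.208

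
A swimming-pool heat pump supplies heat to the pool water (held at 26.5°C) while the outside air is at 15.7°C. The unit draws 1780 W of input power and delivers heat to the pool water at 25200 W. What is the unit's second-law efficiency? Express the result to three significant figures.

COP_actual = Q̇_H/Ẇ = 25200/1780 = 14.16.
In absolute terms T_C = 288.85 K and T_H = 299.65 K, so ΔT = 10.80 K.
COP_Carnot = T_H/ΔT = 299.65/10.80 = 27.75.
η_II = COP_actual/COP_Carnot = 14.16/27.75 = 0.5103.

0.510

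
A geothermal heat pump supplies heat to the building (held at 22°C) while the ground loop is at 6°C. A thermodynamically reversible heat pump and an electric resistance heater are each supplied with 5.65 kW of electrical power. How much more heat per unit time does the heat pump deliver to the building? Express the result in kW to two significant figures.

In absolute terms T_C = 279.15 K and T_H = 295.15 K, so ΔT = 16.00 K.
COP_Carnot = T_H/ΔT = 295.15/16.00 = 18.45.
The heat pump delivers Q̇_H = COP × Ẇ = 104.2 kW; the resistance heater delivers Ẇ = 5.650 kW.
Extra = (COP − 1)·Ẇ = 98.57 kW.

99 kW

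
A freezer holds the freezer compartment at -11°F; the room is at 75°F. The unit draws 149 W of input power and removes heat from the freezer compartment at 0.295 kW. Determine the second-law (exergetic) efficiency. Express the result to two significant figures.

0.38

Converting, Q̇_C = 0.2950 kW = 295.0 W, so COP_actual = Q̇_C/Ẇ = 295.0/149.0 = 1.980.
In absolute terms T_C = 249.26 K and T_H = 297.04 K, so ΔT = 47.78 K.
COP_Carnot = T_C/ΔT = 249.26/47.78 = 5.217.
η_II = COP_actual/COP_Carnot = 1.980/5.217 = 0.3795.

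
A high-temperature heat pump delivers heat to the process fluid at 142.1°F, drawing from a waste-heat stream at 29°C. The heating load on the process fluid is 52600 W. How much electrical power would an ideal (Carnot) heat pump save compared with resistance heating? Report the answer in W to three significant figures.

In absolute terms T_C = 302.15 K and T_H = 334.32 K, so ΔT = 32.17 K.
COP_Carnot = T_H/ΔT = 334.32/32.17 = 10.39.
Resistance heating needs Ẇ_res = Q̇_H = 52600 W; the reversible heat pump needs only Ẇ_hp = Q̇_H/COP = 5061 W.
Saving = 52600 − 5061 = 47540 W.

47500 W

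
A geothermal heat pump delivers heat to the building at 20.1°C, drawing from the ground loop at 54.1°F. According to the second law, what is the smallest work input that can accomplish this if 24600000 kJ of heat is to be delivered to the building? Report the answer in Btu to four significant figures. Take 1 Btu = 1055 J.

In absolute terms T_C = 285.43 K and T_H = 293.25 K, so ΔT = 7.822 K.
The reversible limit is COP_HP = T_H/ΔT = 37.49, so W_min = Q_H/COP = Q_H·ΔT/T_H.
W_min = 24600000 × 7.822/293.25 = 656200 kJ = 622000 Btu.

622000 Btu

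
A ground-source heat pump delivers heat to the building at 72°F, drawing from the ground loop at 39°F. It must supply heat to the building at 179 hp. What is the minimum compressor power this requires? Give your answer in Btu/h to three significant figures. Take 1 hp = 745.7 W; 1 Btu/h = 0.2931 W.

28300 Btu/h

In absolute terms T_C = 277.04 K and T_H = 295.37 K, so ΔT = 18.33 K.
COP_Carnot = T_H/ΔT = 295.37/18.33 = 16.11.
Ẇ_min = Q̇/COP_Carnot = 179.0/16.11 = 11.11 hp = 28270 Btu/h.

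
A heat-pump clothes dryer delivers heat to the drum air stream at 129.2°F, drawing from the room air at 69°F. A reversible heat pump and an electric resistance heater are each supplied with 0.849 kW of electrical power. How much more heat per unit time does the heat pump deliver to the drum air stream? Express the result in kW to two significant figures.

In absolute terms T_C = 293.71 K and T_H = 327.15 K, so ΔT = 33.44 K.
COP_Carnot = T_H/ΔT = 327.15/33.44 = 9.782.
The heat pump delivers Q̇_H = COP × Ẇ = 8.305 kW; the resistance heater delivers Ẇ = 0.8490 kW.
Extra = (COP − 1)·Ẇ = 7.456 kW.

7.5 kW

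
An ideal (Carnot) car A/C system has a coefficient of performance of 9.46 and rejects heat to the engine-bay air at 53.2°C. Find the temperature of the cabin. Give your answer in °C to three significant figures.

22.0 °C

For a Carnot refrigerator COP_R = T_C/(T_H − T_C), so T_C = COP·T_H/(1 + COP).
With T_H = 326.35 K, T_C = 9.46 × 326.35/10.46 = 295.15 K.
Converting, 295.15 K = 22.00°C.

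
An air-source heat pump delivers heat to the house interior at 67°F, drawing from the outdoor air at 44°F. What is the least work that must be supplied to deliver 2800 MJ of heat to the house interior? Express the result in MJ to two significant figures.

120 MJ

In absolute terms T_C = 279.82 K and T_H = 292.59 K, so ΔT = 12.78 K.
The reversible limit is COP_HP = T_H/ΔT = 22.90, so W_min = Q_H/COP = Q_H·ΔT/T_H.
W_min = 2800 × 12.78/292.59 = 122.3 MJ.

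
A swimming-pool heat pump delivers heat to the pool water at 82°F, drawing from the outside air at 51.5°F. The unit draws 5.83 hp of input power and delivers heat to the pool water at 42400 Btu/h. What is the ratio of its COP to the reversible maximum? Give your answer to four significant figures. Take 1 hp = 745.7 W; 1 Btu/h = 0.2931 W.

Converting, Q̇_H = 42400 Btu/h = 16.67 hp, so COP_actual = Q̇_H/Ẇ = 16.67/5.830 = 2.859.
In absolute terms T_C = 283.98 K and T_H = 300.93 K, so ΔT = 16.94 K.
COP_Carnot = T_H/ΔT = 300.93/16.94 = 17.76.
η_II = COP_actual/COP_Carnot = 2.859/17.76 = 0.1610.

0.1610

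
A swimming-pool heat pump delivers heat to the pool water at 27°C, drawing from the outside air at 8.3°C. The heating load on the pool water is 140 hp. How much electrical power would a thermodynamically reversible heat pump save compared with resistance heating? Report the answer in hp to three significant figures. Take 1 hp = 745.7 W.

In absolute terms T_C = 281.45 K and T_H = 300.15 K, so ΔT = 18.70 K.
COP_Carnot = T_H/ΔT = 300.15/18.70 = 16.05.
Resistance heating needs Ẇ_res = Q̇_H = 140.0 hp; the reversible heat pump needs only Ẇ_hp = Q̇_H/COP = 8.722 hp.
Saving = 140.0 − 8.722 = 131.3 hp.

131 hp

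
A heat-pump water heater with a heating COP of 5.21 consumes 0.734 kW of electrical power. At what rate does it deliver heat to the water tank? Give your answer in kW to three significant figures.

3.82 kW

Q̇_H = COP_HP × Ẇ = 5.21 × 0.7340 = 3.824 kW.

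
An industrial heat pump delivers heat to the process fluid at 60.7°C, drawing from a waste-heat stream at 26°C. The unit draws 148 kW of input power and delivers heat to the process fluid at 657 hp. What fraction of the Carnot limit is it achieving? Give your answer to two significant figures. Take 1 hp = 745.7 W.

0.34

Converting, Q̇_H = 657.0 hp = 489.9 kW, so COP_actual = Q̇_H/Ẇ = 489.9/148.0 = 3.310.
In absolute terms T_C = 299.15 K and T_H = 333.85 K, so ΔT = 34.70 K.
COP_Carnot = T_H/ΔT = 333.85/34.70 = 9.621.
η_II = COP_actual/COP_Carnot = 3.310/9.621 = 0.3441.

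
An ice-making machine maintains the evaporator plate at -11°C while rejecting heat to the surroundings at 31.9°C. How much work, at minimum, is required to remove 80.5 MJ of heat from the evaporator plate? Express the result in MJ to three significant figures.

13.2 MJ

In absolute terms T_C = 262.15 K and T_H = 305.05 K, so ΔT = 42.90 K.
The reversible limit is COP_R = T_C/ΔT = 6.111, so W_min = Q_C/COP = Q_C·ΔT/T_C.
W_min = 80.50 × 42.90/262.15 = 13.17 MJ.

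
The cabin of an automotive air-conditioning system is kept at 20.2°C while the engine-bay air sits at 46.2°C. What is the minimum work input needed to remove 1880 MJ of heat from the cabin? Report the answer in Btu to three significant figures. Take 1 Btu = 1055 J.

158000 Btu

In absolute terms T_C = 293.35 K and T_H = 319.35 K, so ΔT = 26.00 K.
The reversible limit is COP_R = T_C/ΔT = 11.28, so W_min = Q_C/COP = Q_C·ΔT/T_C.
W_min = 1880 × 26.00/293.35 = 166.6 MJ = 157900 Btu.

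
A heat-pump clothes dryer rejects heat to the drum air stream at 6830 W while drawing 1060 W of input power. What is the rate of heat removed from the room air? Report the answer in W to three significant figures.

5770 W

For a cyclic device the first law requires Q̇_H = Q̇_C + Ẇ.
Q̇_C = Q̇_H − Ẇ = 5770 W.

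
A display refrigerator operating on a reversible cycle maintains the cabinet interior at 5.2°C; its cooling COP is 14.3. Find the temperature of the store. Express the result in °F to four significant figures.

COP_R = T_C/(T_H − T_C) gives T_H − T_C = T_C/COP.
With T_C = 278.35 K, T_H = 278.35 × (1 + 1/14.3) = 297.82 K.
Converting, 297.82 K = 76.40°F.

76.40 °F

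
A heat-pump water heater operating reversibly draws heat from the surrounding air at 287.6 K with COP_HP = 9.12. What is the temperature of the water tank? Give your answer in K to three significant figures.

323 K

COP_HP = T_H/(T_H − T_C) rearranges to T_H = COP·T_C/(COP − 1).
With T_C = 287.60 K, T_H = 9.12 × 287.60/8.120 = 323.02 K.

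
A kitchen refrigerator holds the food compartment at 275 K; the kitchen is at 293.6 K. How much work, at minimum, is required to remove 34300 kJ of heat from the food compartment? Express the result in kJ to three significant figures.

2320 kJ

The reservoir spacing is ΔT = 293.6 − 275 = 18.60 K.
The reversible limit is COP_R = T_C/ΔT = 14.78, so W_min = Q_C/COP = Q_C·ΔT/T_C.
W_min = 34300 × 18.60/275.00 = 2320 kJ.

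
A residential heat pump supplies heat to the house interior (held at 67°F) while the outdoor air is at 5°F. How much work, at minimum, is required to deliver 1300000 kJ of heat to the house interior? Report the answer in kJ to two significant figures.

150000 kJ

In absolute terms T_C = 258.15 K and T_H = 292.59 K, so ΔT = 34.44 K.
The reversible limit is COP_HP = T_H/ΔT = 8.495, so W_min = Q_H/COP = Q_H·ΔT/T_H.
W_min = 1300000 × 34.44/292.59 = 153000 kJ.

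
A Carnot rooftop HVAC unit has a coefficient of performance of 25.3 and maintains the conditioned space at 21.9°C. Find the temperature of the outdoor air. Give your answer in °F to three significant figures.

92.4 °F

COP_R = T_C/(T_H − T_C) gives T_H − T_C = T_C/COP.
With T_C = 295.05 K, T_H = 295.05 × (1 + 1/25.3) = 306.71 K.
Converting, 306.71 K = 92.41°F.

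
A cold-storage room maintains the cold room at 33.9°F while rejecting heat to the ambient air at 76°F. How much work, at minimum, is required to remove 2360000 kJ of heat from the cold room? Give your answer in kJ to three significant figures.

201000 kJ

In absolute terms T_C = 274.21 K and T_H = 297.59 K, so ΔT = 23.39 K.
The reversible limit is COP_R = T_C/ΔT = 11.72, so W_min = Q_C/COP = Q_C·ΔT/T_C.
W_min = 2360000 × 23.39/274.21 = 201300 kJ.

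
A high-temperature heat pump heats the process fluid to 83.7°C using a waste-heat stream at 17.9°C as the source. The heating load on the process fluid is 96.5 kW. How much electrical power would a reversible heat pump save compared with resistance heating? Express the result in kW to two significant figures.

79 kW

In absolute terms T_C = 291.05 K and T_H = 356.85 K, so ΔT = 65.80 K.
COP_Carnot = T_H/ΔT = 356.85/65.80 = 5.423.
Resistance heating needs Ẇ_res = Q̇_H = 96.50 kW; the reversible heat pump needs only Ẇ_hp = Q̇_H/COP = 17.79 kW.
Saving = 96.50 − 17.79 = 78.71 kW.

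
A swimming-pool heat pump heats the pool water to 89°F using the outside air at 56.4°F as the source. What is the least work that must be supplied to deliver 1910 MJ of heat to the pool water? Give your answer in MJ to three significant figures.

113 MJ

In absolute terms T_C = 286.71 K and T_H = 304.82 K, so ΔT = 18.11 K.
The reversible limit is COP_HP = T_H/ΔT = 16.83, so W_min = Q_H/COP = Q_H·ΔT/T_H.
W_min = 1910 × 18.11/304.82 = 113.5 MJ.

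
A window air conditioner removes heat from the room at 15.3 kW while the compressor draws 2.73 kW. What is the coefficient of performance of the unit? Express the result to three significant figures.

The first law gives Q̇_H = Q̇_C + Ẇ, so the three rates are Q̇_C = 15.30, Q̇_H = 18.03, Ẇ = 2.730 kW.
COP_R = Q̇_C/Ẇ = 15.30/2.730 = 5.604.

5.60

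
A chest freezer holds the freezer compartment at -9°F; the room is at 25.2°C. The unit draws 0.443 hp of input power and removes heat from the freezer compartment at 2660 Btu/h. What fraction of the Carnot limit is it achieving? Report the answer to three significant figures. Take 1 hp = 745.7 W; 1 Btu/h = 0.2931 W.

0.452

Converting, Q̇_C = 2660 Btu/h = 1.046 hp, so COP_actual = Q̇_C/Ẇ = 1.046/0.4430 = 2.360.
In absolute terms T_C = 250.37 K and T_H = 298.35 K, so ΔT = 47.98 K.
COP_Carnot = T_C/ΔT = 250.37/47.98 = 5.219.
η_II = COP_actual/COP_Carnot = 2.360/5.219 = 0.4523.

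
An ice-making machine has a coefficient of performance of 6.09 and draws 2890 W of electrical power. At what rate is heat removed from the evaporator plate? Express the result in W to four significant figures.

17600 W

Q̇_C = COP × Ẇ = 6.09 × 2890 = 17600 W.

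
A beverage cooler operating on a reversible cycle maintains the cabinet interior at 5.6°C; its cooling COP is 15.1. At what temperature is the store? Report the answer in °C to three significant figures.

24.1 °C

COP_R = T_C/(T_H − T_C) gives T_H − T_C = T_C/COP.
With T_C = 278.75 K, T_H = 278.75 × (1 + 1/15.1) = 297.21 K.
Converting, 297.21 K = 24.06°C.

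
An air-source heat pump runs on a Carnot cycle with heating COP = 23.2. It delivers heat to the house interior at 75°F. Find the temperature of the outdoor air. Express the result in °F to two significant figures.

COP_HP = T_H/(T_H − T_C) gives T_H − T_C = T_H/COP.
With T_H = 297.04 K, T_C = 297.04 × (1 − 1/23.2) = 284.24 K.
Converting, 284.24 K = 51.95°F.

52 °F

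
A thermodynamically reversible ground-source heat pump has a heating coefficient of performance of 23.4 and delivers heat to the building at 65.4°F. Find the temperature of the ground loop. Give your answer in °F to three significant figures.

COP_HP = T_H/(T_H − T_C) gives T_H − T_C = T_H/COP.
With T_H = 291.71 K, T_C = 291.71 × (1 − 1/23.4) = 279.24 K.
Converting, 279.24 K = 42.96°F.

43.0 °F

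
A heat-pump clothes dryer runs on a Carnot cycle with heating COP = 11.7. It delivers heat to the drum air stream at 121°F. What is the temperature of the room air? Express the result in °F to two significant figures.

COP_HP = T_H/(T_H − T_C) gives T_H − T_C = T_H/COP.
With T_H = 322.59 K, T_C = 322.59 × (1 − 1/11.7) = 295.02 K.
Converting, 295.02 K = 71.37°F.

71 °F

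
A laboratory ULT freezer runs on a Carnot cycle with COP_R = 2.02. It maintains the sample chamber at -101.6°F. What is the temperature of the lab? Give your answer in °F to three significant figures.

COP_R = T_C/(T_H − T_C) gives T_H − T_C = T_C/COP.
With T_C = 198.93 K, T_H = 198.93 × (1 + 1/2.02) = 297.41 K.
Converting, 297.41 K = 75.66°F.

75.7 °F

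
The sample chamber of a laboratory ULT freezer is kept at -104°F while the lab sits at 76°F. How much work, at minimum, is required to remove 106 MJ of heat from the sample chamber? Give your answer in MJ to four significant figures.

In absolute terms T_C = 197.59 K and T_H = 297.59 K, so ΔT = 100.0 K.
The reversible limit is COP_R = T_C/ΔT = 1.976, so W_min = Q_C/COP = Q_C·ΔT/T_C.
W_min = 106.0 × 100.0/197.59 = 53.65 MJ.

53.65 MJ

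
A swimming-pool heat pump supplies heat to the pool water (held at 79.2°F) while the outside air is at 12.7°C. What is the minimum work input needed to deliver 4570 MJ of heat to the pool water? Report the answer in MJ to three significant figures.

In absolute terms T_C = 285.85 K and T_H = 299.37 K, so ΔT = 13.52 K.
The reversible limit is COP_HP = T_H/ΔT = 22.14, so W_min = Q_H/COP = Q_H·ΔT/T_H.
W_min = 4570 × 13.52/299.37 = 206.4 MJ.

206 MJ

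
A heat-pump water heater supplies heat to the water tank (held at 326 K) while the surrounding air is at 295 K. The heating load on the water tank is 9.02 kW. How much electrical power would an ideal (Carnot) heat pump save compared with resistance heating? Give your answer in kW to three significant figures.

8.16 kW

The reservoir spacing is ΔT = 326 − 295 = 31.00 K.
COP_Carnot = T_H/ΔT = 326.00/31.00 = 10.52.
Resistance heating needs Ẇ_res = Q̇_H = 9.020 kW; the reversible heat pump needs only Ẇ_hp = Q̇_H/COP = 0.8577 kW.
Saving = 9.020 − 0.8577 = 8.162 kW.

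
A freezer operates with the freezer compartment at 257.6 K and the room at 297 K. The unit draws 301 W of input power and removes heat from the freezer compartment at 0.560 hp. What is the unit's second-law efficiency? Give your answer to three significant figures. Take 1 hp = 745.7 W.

Converting, Q̇_C = 0.5600 hp = 417.6 W, so COP_actual = Q̇_C/Ẇ = 417.6/301.0 = 1.387.
The reservoir spacing is ΔT = 297 − 257.6 = 39.40 K.
COP_Carnot = T_C/ΔT = 257.60/39.40 = 6.538.
η_II = COP_actual/COP_Carnot = 1.387/6.538 = 0.2122.

0.212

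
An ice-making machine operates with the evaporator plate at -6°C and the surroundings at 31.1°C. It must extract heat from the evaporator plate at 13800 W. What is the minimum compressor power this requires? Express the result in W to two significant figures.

In absolute terms T_C = 267.15 K and T_H = 304.25 K, so ΔT = 37.10 K.
COP_Carnot = T_C/ΔT = 267.15/37.10 = 7.201.
Ẇ_min = Q̇/COP_Carnot = 13800/7.201 = 1916 W.

1900 W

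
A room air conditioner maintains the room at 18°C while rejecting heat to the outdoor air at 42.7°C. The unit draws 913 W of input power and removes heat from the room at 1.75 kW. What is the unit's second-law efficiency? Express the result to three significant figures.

Converting, Q̇_C = 1.750 kW = 1750 W, so COP_actual = Q̇_C/Ẇ = 1750/913.0 = 1.917.
In absolute terms T_C = 291.15 K and T_H = 315.85 K, so ΔT = 24.70 K.
COP_Carnot = T_C/ΔT = 291.15/24.70 = 11.79.
η_II = COP_actual/COP_Carnot = 1.917/11.79 = 0.1626.

0.163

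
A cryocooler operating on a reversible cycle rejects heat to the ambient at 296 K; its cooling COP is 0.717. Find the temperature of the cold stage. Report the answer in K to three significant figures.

For a Carnot refrigerator COP_R = T_C/(T_H − T_C), so T_C = COP·T_H/(1 + COP).
With T_H = 296.00 K, T_C = 0.717 × 296.00/1.717 = 123.61 K.

124 K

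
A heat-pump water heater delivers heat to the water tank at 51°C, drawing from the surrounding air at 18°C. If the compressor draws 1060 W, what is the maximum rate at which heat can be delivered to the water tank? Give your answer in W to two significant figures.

In absolute terms T_C = 291.15 K and T_H = 324.15 K, so ΔT = 33.00 K.
COP_Carnot = T_H/ΔT = 324.15/33.00 = 9.823.
Q̇_max = COP_Carnot × Ẇ = 9.823 × 1060 W = 10410 W.

10000 W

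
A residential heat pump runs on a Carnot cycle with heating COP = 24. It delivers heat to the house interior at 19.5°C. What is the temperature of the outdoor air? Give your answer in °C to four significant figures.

COP_HP = T_H/(T_H − T_C) gives T_H − T_C = T_H/COP.
With T_H = 292.65 K, T_C = 292.65 × (1 − 1/24) = 280.46 K.
Converting, 280.46 K = 7.31°C.

7.306 °C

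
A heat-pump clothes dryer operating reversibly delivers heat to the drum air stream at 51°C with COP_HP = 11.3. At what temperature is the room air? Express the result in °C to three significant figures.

COP_HP = T_H/(T_H − T_C) gives T_H − T_C = T_H/COP.
With T_H = 324.15 K, T_C = 324.15 × (1 − 1/11.3) = 295.46 K.
Converting, 295.46 K = 22.31°C.

22.3 °C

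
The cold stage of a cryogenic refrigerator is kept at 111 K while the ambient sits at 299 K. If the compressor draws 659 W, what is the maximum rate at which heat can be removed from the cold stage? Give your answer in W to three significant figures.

The reservoir spacing is ΔT = 299 − 111 = 188.0 K.
COP_Carnot = T_C/ΔT = 111.00/188.0 = 0.5904.
Q̇_max = COP_Carnot × Ẇ = 0.5904 × 659.0 W = 389.1 W.

389 W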